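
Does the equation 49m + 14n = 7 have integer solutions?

gcd(49, 14):
  49 = 3×14 + 7
  14 = 2×7
so gcd(49, 14) = 7.
7 divides 7, so integer solutions exist.

yes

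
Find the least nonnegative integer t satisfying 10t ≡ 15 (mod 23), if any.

13

gcd(23, 10) = 1  (23 = 2·10 + 3, 10 = 3·3 + 1, 3 = 3·1).
1 divides 15, so solutions exist.
Back-substituting, 10·(7) + 23·(-3) = 1.
So 10·(7) ≡ 1 (mod 23); multiply by 15: t ≡ 105 (mod 23).
Smallest nonnegative: t = 105 mod 23 = 13.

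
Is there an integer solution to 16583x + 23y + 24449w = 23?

yes

gcd(16583, 23) = 23  (16583 = 721×23).
gcd(23, 24449) = 23.
23 divides 23, so integer solutions exist.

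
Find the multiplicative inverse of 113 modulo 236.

gcd(236, 113):
  236 = 2*113 + 10
  113 = 11*10 + 3
  10 = 3*3 + 1
  3 = 3*1
so gcd(236, 113) = 1.
Back-substitute for Bézout coefficients:
  1 = 10 - 3*3
  ... = 113*(-71) + 236*(34)
So 113*-71 ≡ 1 (mod 236), and -71 mod 236 = 165.

165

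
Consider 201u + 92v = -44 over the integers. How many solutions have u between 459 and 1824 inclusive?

gcd(201, 92) = 1.
By Bézout, 201·(-27) + 92·(59) = 1.
Particular solution: (84, -184).
General solution: u = 84 + 92t, v = -184 - 201t for integer t.
459 ≤ 84 + 92t ≤ 1824 gives t ∈ [5, 18], which is 14 values.

14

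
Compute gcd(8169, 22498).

gcd(22498, 8169) = 7  (22498 = 2·8169 + 6160, 8169 = 1·6160 + 2009, 6160 = 3·2009 + 133, 2009 = 15·133 + 14, 133 = 9·14 + 7, 14 = 2·7).

7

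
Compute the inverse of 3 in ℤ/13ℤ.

gcd(13, 3) = 1  (13 = 4×3 + 1, 3 = 3×1).
Back-substituting, 3×(-4) + 13×(1) = 1.
So 3×-4 ≡ 1 (mod 13), and -4 mod 13 = 9.

9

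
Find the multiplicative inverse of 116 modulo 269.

gcd(269, 116):
  269 = 2*116 + 37
  116 = 3*37 + 5
  37 = 7*5 + 2
  5 = 2*2 + 1
  2 = 2*1
so gcd(269, 116) = 1.
Back-substitute for Bézout coefficients:
  1 = 5 - 2*2
  ... = 116*(109) + 269*(-47)
So 116*109 ≡ 1 (mod 269), and 109 mod 269 = 109.

109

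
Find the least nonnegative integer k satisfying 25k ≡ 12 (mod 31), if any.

gcd(31, 25):
  31 = 1·25 + 6
  25 = 4·6 + 1
  6 = 6·1
so gcd(31, 25) = 1.
1 divides 12, so solutions exist.
Back-substitute for Bézout coefficients:
  1 = 25 - 4·6
  ... = 25·(5) + 31·(-4)
So 25·(5) ≡ 1 (mod 31); multiply by 12: k ≡ 60 (mod 31).
Smallest nonnegative: k = 60 mod 31 = 29.

29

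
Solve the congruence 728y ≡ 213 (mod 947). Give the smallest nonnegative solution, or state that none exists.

12

gcd(947, 728):
  947 = 1×728 + 219
  728 = 3×219 + 71
  219 = 3×71 + 6
  71 = 11×6 + 5
  6 = 1×5 + 1
  5 = 5×1
so gcd(947, 728) = 1.
1 divides 213, so solutions exist.
Back-substitute for Bézout coefficients:
  1 = 6 - 1×5
  ... = 728×(-160) + 947×(123)
So 728×(-160) ≡ 1 (mod 947); multiply by 213: y ≡ -34080 (mod 947).
Smallest nonnegative: y = -34080 mod 947 = 12.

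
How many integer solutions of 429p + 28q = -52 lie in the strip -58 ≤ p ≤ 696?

gcd(429, 28):
  429 = 15·28 + 9
  28 = 3·9 + 1
  9 = 9·1
so gcd(429, 28) = 1.
Back-substitute for Bézout coefficients:
  1 = 28 - 3·9
  ... = 429·(-3) + 28·(46)
Scale by -52: particular solution (156, -2392); reduce p mod 28: (16, -247).
General solution: p = 16 + 28t, q = -247 - 429t for integer t.
-58 ≤ 16 + 28t ≤ 696 gives t ∈ [-2, 24], which is 27 values.

27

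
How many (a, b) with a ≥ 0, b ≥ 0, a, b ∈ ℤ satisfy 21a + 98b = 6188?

gcd(98, 21) = 7.
By Bézout, 21*(5) + 98*(-1) = 7.
One solution: (10, 61).
General: a = 10 + 14t, b = 61 - 3t.
a ≥ 0 ⇒ t ≥ 0; b ≥ 0 ⇒ t ≤ 20. So t ∈ [0, 20]: 21 solutions.

21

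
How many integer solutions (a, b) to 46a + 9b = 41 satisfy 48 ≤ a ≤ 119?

8

gcd(46, 9):
  46 = 5·9 + 1
  9 = 9·1
so gcd(46, 9) = 1.
Back-substitute for Bézout coefficients:
  1 = 46 - 5·9
  ... = 46·(1) + 9·(-5)
Scale by 41: particular solution (41, -205); reduce a mod 9: (5, -21).
General solution: a = 5 + 9t, b = -21 - 46t for integer t.
48 ≤ 5 + 9t ≤ 119 gives t ∈ [5, 12], which is 8 values.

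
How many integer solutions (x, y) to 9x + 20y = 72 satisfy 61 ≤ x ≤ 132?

4

gcd(20, 9):
  20 = 2·9 + 2
  9 = 4·2 + 1
  2 = 2·1
so gcd(20, 9) = 1.
Back-substitute for Bézout coefficients:
  1 = 9 - 4·2
  ... = 9·(9) + 20·(-4)
Scale by 72: particular solution (648, -288); reduce x mod 20: (8, 0).
General solution: x = 8 + 20t, y = 0 - 9t for integer t.
61 ≤ 8 + 20t ≤ 132 gives t ∈ [3, 6], which is 4 values.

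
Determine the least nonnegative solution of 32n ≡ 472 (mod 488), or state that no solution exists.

gcd(488, 32) = 8.
8 divides 472, so solutions exist.
By Bézout, 32×(-15) + 488×(1) = 8.
So 32×(-15) ≡ 8 (mod 488); multiply by 59: n ≡ -885 (mod 61).
Smallest nonnegative: n = -885 mod 61 = 30.

30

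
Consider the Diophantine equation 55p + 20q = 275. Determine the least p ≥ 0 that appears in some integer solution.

gcd(55, 20) = 5  (55 = 2·20 + 15, 20 = 1·15 + 5, 15 = 3·5).
5 divides 275, so solutions exist.
Back-substituting, 55·(-1) + 20·(3) = 5.
Scale by 275/5 = 55: (p₀, q₀) = (-55, 165).
General solution: p = -55 + 4t, q = 165 - 11t for integer t.
p ≥ 0: smallest is -55 mod 4 = 1 (at t = 14), with q = 11.

1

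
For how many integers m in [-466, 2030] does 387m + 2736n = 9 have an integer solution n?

8

gcd(2736, 387):
  2736 = 7*387 + 27
  387 = 14*27 + 9
  27 = 3*9
so gcd(2736, 387) = 9.
Back-substitute for Bézout coefficients:
  9 = 387 - 14*27
  ... = 387*(99) + 2736*(-14)
Scale by 1: particular solution (99, -14); reduce m mod 304: (99, -14).
General solution: m = 99 + 304t, n = -14 - 43t for integer t.
-466 ≤ 99 + 304t ≤ 2030 gives t ∈ [-1, 6], which is 8 values.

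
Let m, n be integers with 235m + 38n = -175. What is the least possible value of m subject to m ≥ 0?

13

gcd(235, 38):
  235 = 6×38 + 7
  38 = 5×7 + 3
  7 = 2×3 + 1
  3 = 3×1
so gcd(235, 38) = 1.
1 divides -175, so solutions exist.
Back-substitute for Bézout coefficients:
  1 = 7 - 2×3
  ... = 235×(11) + 38×(-68)
Scale by -175/1 = -175: (m₀, n₀) = (-1925, 11900).
General solution: m = -1925 + 38t, n = 11900 - 235t for integer t.
m ≥ 0: smallest is -1925 mod 38 = 13 (at t = 51), with n = -85.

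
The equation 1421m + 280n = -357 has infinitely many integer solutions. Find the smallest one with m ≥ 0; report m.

23

gcd(1421, 280):
  1421 = 5·280 + 21
  280 = 13·21 + 7
  21 = 3·7
so gcd(1421, 280) = 7.
7 divides -357, so solutions exist.
Back-substitute for Bézout coefficients:
  7 = 280 - 13·21
  ... = 1421·(-13) + 280·(66)
Scale by -357/7 = -51: (m₀, n₀) = (663, -3366).
General solution: m = 663 + 40t, n = -3366 - 203t for integer t.
m ≥ 0: smallest is 663 mod 40 = 23 (at t = -16), with n = -118.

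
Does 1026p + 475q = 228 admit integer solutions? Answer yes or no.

yes

gcd(1026, 475):
  1026 = 2·475 + 76
  475 = 6·76 + 19
  76 = 4·19
so gcd(1026, 475) = 19.
19 divides 228, so integer solutions exist.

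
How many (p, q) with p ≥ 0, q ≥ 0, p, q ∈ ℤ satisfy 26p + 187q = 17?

0

gcd(187, 26) = 1.
By Bézout, 26×(36) + 187×(-5) = 1.
One solution: (51, -7).
General: p = 51 + 187t, q = -7 - 26t.
p ≥ 0 ⇒ t ≥ 0; q ≥ 0 ⇒ t ≤ -1. So t ∈ [0, -1]: 0 solutions.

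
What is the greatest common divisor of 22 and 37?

1

gcd(37, 22) = 1  (37 = 1·22 + 15, 22 = 1·15 + 7, 15 = 2·7 + 1, 7 = 7·1).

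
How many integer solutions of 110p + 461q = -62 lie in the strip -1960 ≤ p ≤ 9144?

gcd(461, 110) = 1  (461 = 4·110 + 21, 110 = 5·21 + 5, 21 = 4·5 + 1, 5 = 5·1).
Back-substituting, 110·(-88) + 461·(21) = 1.
Scale by -62: particular solution (5456, -1302); reduce p mod 461: (385, -92).
General solution: p = 385 + 461t, q = -92 - 110t for integer t.
-1960 ≤ 385 + 461t ≤ 9144 gives t ∈ [-5, 19], which is 25 values.

25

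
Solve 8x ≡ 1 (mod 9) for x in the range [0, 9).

gcd(9, 8) = 1  (9 = 1×8 + 1, 8 = 8×1).
Back-substituting, 8×(-1) + 9×(1) = 1.
So 8×-1 ≡ 1 (mod 9), and -1 mod 9 = 8.

8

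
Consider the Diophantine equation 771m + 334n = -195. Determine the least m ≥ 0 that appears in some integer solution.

157

gcd(771, 334):
  771 = 2·334 + 103
  334 = 3·103 + 25
  103 = 4·25 + 3
  25 = 8·3 + 1
  3 = 3·1
so gcd(771, 334) = 1.
1 divides -195, so solutions exist.
Back-substitute for Bézout coefficients:
  1 = 25 - 8·3
  ... = 771·(-107) + 334·(247)
Scale by -195/1 = -195: (m₀, n₀) = (20865, -48165).
General solution: m = 20865 + 334t, n = -48165 - 771t for integer t.
m ≥ 0: smallest is 20865 mod 334 = 157 (at t = -62), with n = -363.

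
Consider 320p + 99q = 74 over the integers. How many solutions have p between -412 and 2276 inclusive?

28

gcd(320, 99):
  320 = 3*99 + 23
  99 = 4*23 + 7
  23 = 3*7 + 2
  7 = 3*2 + 1
  2 = 2*1
so gcd(320, 99) = 1.
Back-substitute for Bézout coefficients:
  1 = 7 - 3*2
  ... = 320*(-43) + 99*(139)
Scale by 74: particular solution (-3182, 10286); reduce p mod 99: (85, -274).
General solution: p = 85 + 99t, q = -274 - 320t for integer t.
-412 ≤ 85 + 99t ≤ 2276 gives t ∈ [-5, 22], which is 28 values.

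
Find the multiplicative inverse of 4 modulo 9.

7

gcd(9, 4) = 1.
By Bézout, 4×(-2) + 9×(1) = 1.
So 4×-2 ≡ 1 (mod 9), and -2 mod 9 = 7.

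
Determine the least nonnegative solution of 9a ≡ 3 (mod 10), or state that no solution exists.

7

gcd(10, 9) = 1  (10 = 1×9 + 1, 9 = 9×1).
1 divides 3, so solutions exist.
Back-substituting, 9×(-1) + 10×(1) = 1.
So 9×(-1) ≡ 1 (mod 10); multiply by 3: a ≡ -3 (mod 10).
Smallest nonnegative: a = -3 mod 10 = 7.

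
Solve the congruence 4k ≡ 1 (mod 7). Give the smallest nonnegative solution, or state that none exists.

gcd(7, 4) = 1.
1 divides 1, so solutions exist.
By Bézout, 4·(2) + 7·(-1) = 1.
So 4·(2) ≡ 1 (mod 7); multiply by 1: k ≡ 2 (mod 7).
Smallest nonnegative: k = 2 mod 7 = 2.

2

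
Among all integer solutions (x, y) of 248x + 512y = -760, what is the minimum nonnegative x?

gcd(512, 248):
  512 = 2×248 + 16
  248 = 15×16 + 8
  16 = 2×8
so gcd(512, 248) = 8.
8 divides -760, so solutions exist.
Back-substitute for Bézout coefficients:
  8 = 248 - 15×16
  ... = 248×(31) + 512×(-15)
Scale by -760/8 = -95: (x₀, y₀) = (-2945, 1425).
General solution: x = -2945 + 64t, y = 1425 - 31t for integer t.
x ≥ 0: smallest is -2945 mod 64 = 63 (at t = 47), with y = -32.

63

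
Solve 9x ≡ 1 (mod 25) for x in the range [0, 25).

14

gcd(25, 9) = 1  (25 = 2×9 + 7, 9 = 1×7 + 2, 7 = 3×2 + 1, 2 = 2×1).
Back-substituting, 9×(-11) + 25×(4) = 1.
So 9×-11 ≡ 1 (mod 25), and -11 mod 25 = 14.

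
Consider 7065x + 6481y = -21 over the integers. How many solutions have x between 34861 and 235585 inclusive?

31

gcd(7065, 6481) = 1  (7065 = 1·6481 + 584, 6481 = 11·584 + 57, 584 = 10·57 + 14, 57 = 4·14 + 1, 14 = 14·1).
Back-substituting, 7065·(-455) + 6481·(496) = 1.
Scale by -21: particular solution (9555, -10416); reduce x mod 6481: (3074, -3351).
General solution: x = 3074 + 6481t, y = -3351 - 7065t for integer t.
34861 ≤ 3074 + 6481t ≤ 235585 gives t ∈ [5, 35], which is 31 values.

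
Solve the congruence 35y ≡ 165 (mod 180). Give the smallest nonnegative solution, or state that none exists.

gcd(180, 35):
  180 = 5*35 + 5
  35 = 7*5
so gcd(180, 35) = 5.
5 divides 165, so solutions exist.
Back-substitute for Bézout coefficients:
  5 = 180 - 5*35
  ... = 35*(-5) + 180*(1)
So 35*(-5) ≡ 5 (mod 180); multiply by 33: y ≡ -165 (mod 36).
Smallest nonnegative: y = -165 mod 36 = 15.

15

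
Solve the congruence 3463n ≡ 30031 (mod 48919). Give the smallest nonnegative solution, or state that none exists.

37994

gcd(48919, 3463) = 1  (48919 = 14×3463 + 437, 3463 = 7×437 + 404, 437 = 1×404 + 33, 404 = 12×33 + 8, 33 = 4×8 + 1, 8 = 8×1).
1 divides 30031, so solutions exist.
Back-substituting, 3463×(-5933) + 48919×(420) = 1.
So 3463×(-5933) ≡ 1 (mod 48919); multiply by 30031: n ≡ -178173923 (mod 48919).
Smallest nonnegative: n = -178173923 mod 48919 = 37994.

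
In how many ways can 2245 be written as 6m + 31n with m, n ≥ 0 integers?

12

gcd(31, 6) = 1  (31 = 5·6 + 1, 6 = 6·1).
Back-substituting, 6·(-5) + 31·(1) = 1.
Scale by 2245: one solution is (-11225, 2245). Reduce m mod 31: (28, 67).
General: m = 28 + 31t, n = 67 - 6t.
m ≥ 0 ⇒ t ≥ 0; n ≥ 0 ⇒ t ≤ 11. So t ∈ [0, 11]: 12 solutions.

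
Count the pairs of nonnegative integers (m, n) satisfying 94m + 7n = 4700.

gcd(94, 7):
  94 = 13·7 + 3
  7 = 2·3 + 1
  3 = 3·1
so gcd(94, 7) = 1.
Back-substitute for Bézout coefficients:
  1 = 7 - 2·3
  ... = 94·(-2) + 7·(27)
Scale by 4700: one solution is (-9400, 126900). Reduce m mod 7: (1, 658).
General: m = 1 + 7t, n = 658 - 94t.
m ≥ 0 ⇒ t ≥ 0; n ≥ 0 ⇒ t ≤ 7. So t ∈ [0, 7]: 8 solutions.

8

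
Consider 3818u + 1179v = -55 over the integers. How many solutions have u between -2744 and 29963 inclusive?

28

gcd(3818, 1179) = 1  (3818 = 3·1179 + 281, 1179 = 4·281 + 55, 281 = 5·55 + 6, 55 = 9·6 + 1, 6 = 6·1).
Back-substituting, 3818·(-193) + 1179·(625) = 1.
Scale by -55: particular solution (10615, -34375); reduce u mod 1179: (4, -13).
General solution: u = 4 + 1179t, v = -13 - 3818t for integer t.
-2744 ≤ 4 + 1179t ≤ 29963 gives t ∈ [-2, 25], which is 28 values.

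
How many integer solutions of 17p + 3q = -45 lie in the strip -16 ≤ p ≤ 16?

11

gcd(17, 3):
  17 = 5×3 + 2
  3 = 1×2 + 1
  2 = 2×1
so gcd(17, 3) = 1.
Back-substitute for Bézout coefficients:
  1 = 3 - 1×2
  ... = 17×(-1) + 3×(6)
Scale by -45: particular solution (45, -270); reduce p mod 3: (0, -15).
General solution: p = 0 + 3t, q = -15 - 17t for integer t.
-16 ≤ 0 + 3t ≤ 16 gives t ∈ [-5, 5], which is 11 values.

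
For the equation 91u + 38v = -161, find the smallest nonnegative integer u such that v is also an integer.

7

gcd(91, 38):
  91 = 2*38 + 15
  38 = 2*15 + 8
  15 = 1*8 + 7
  8 = 1*7 + 1
  7 = 7*1
so gcd(91, 38) = 1.
1 divides -161, so solutions exist.
Back-substitute for Bézout coefficients:
  1 = 8 - 1*7
  ... = 91*(-5) + 38*(12)
Scale by -161/1 = -161: (u₀, v₀) = (805, -1932).
General solution: u = 805 + 38t, v = -1932 - 91t for integer t.
u ≥ 0: smallest is 805 mod 38 = 7 (at t = -21), with v = -21.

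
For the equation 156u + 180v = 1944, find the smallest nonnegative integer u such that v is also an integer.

9

gcd(180, 156):
  180 = 1×156 + 24
  156 = 6×24 + 12
  24 = 2×12
so gcd(180, 156) = 12.
12 divides 1944, so solutions exist.
Back-substitute for Bézout coefficients:
  12 = 156 - 6×24
  ... = 156×(7) + 180×(-6)
Scale by 1944/12 = 162: (u₀, v₀) = (1134, -972).
General solution: u = 1134 + 15t, v = -972 - 13t for integer t.
u ≥ 0: smallest is 1134 mod 15 = 9 (at t = -75), with v = 3.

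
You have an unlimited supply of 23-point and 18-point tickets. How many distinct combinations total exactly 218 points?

Need nonnegative integers with 23j + 18k = 218.
gcd(23, 18) = 1, and 23·(-7) + 18·(9) = 1.
So (j₀, k₀) = (-1526, 1962); general j = -1526 + 18t, k = 1962 - 23t.
j ≥ 0 ⇒ t ≥ 85; k ≥ 0 ⇒ t ≤ 85. That's 1 value of t.

1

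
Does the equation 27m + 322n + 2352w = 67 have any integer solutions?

yes

gcd(322, 27) = 1.
gcd(1, 2352) = 1.
1 divides 67, so integer solutions exist.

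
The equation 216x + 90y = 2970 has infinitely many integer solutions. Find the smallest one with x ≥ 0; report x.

0

gcd(216, 90) = 18.
18 divides 2970, so solutions exist.
By Bézout, 216*(-2) + 90*(5) = 18.
Scale by 2970/18 = 165: (x₀, y₀) = (-330, 825).
General solution: x = -330 + 5t, y = 825 - 12t for integer t.
x ≥ 0: smallest is -330 mod 5 = 0 (at t = 66), with y = 33.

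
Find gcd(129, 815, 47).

1

gcd(815, 129) = 1  (815 = 6·129 + 41, 129 = 3·41 + 6, 41 = 6·6 + 5, 6 = 1·5 + 1, 5 = 5·1).
gcd(1, 47) = 1.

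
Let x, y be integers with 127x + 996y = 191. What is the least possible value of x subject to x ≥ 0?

gcd(996, 127) = 1.
1 divides 191, so solutions exist.
By Bézout, 127·(-149) + 996·(19) = 1.
Scale by 191/1 = 191: (x₀, y₀) = (-28459, 3629).
General solution: x = -28459 + 996t, y = 3629 - 127t for integer t.
x ≥ 0: smallest is -28459 mod 996 = 425 (at t = 29), with y = -54.

425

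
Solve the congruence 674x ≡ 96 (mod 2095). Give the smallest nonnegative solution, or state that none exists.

gcd(2095, 674) = 1.
1 divides 96, so solutions exist.
By Bézout, 674×(-861) + 2095×(277) = 1.
So 674×(-861) ≡ 1 (mod 2095); multiply by 96: x ≡ -82656 (mod 2095).
Smallest nonnegative: x = -82656 mod 2095 = 1144.

1144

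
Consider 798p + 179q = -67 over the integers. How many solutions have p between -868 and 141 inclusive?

gcd(798, 179) = 1.
By Bézout, 798·(-24) + 179·(107) = 1.
Particular solution: (176, -785).
General solution: p = 176 + 179t, q = -785 - 798t for integer t.
-868 ≤ 176 + 179t ≤ 141 gives t ∈ [-5, -1], which is 5 values.

5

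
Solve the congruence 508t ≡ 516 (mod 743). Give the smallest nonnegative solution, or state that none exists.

510

gcd(743, 508):
  743 = 1×508 + 235
  508 = 2×235 + 38
  235 = 6×38 + 7
  38 = 5×7 + 3
  7 = 2×3 + 1
  3 = 3×1
so gcd(743, 508) = 1.
1 divides 516, so solutions exist.
Back-substitute for Bézout coefficients:
  1 = 7 - 2×3
  ... = 508×(-215) + 743×(147)
So 508×(-215) ≡ 1 (mod 743); multiply by 516: t ≡ -110940 (mod 743).
Smallest nonnegative: t = -110940 mod 743 = 510.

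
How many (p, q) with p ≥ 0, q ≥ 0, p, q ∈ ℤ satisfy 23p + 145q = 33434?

10

gcd(145, 23):
  145 = 6*23 + 7
  23 = 3*7 + 2
  7 = 3*2 + 1
  2 = 2*1
so gcd(145, 23) = 1.
Back-substitute for Bézout coefficients:
  1 = 7 - 3*2
  ... = 23*(-63) + 145*(10)
Scale by 33434: one solution is (-2106342, 334340). Reduce p mod 145: (73, 219).
General: p = 73 + 145t, q = 219 - 23t.
p ≥ 0 ⇒ t ≥ 0; q ≥ 0 ⇒ t ≤ 9. So t ∈ [0, 9]: 10 solutions.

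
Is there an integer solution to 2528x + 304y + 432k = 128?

yes

gcd(2528, 304) = 16  (2528 = 8·304 + 96, 304 = 3·96 + 16, 96 = 6·16).
gcd(16, 432) = 16.
16 divides 128, so integer solutions exist.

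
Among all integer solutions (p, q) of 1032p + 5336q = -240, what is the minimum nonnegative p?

310

gcd(5336, 1032) = 8  (5336 = 5·1032 + 176, 1032 = 5·176 + 152, 176 = 1·152 + 24, 152 = 6·24 + 8, 24 = 3·8).
8 divides -240, so solutions exist.
Back-substituting, 1032·(212) + 5336·(-41) = 8.
Scale by -240/8 = -30: (p₀, q₀) = (-6360, 1230).
General solution: p = -6360 + 667t, q = 1230 - 129t for integer t.
p ≥ 0: smallest is -6360 mod 667 = 310 (at t = 10), with q = -60.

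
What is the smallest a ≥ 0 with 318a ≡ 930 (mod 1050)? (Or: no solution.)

gcd(1050, 318):
  1050 = 3×318 + 96
  318 = 3×96 + 30
  96 = 3×30 + 6
  30 = 5×6
so gcd(1050, 318) = 6.
6 divides 930, so solutions exist.
Back-substitute for Bézout coefficients:
  6 = 96 - 3×30
  ... = 318×(-33) + 1050×(10)
So 318×(-33) ≡ 6 (mod 1050); multiply by 155: a ≡ -5115 (mod 175).
Smallest nonnegative: a = -5115 mod 175 = 135.

135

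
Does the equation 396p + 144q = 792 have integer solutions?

gcd(396, 144) = 36  (396 = 2*144 + 108, 144 = 1*108 + 36, 108 = 3*36).
36 divides 792, so integer solutions exist.

yes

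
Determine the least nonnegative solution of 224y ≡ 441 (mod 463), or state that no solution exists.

gcd(463, 224) = 1  (463 = 2×224 + 15, 224 = 14×15 + 14, 15 = 1×14 + 1, 14 = 14×1).
1 divides 441, so solutions exist.
Back-substituting, 224×(-31) + 463×(15) = 1.
So 224×(-31) ≡ 1 (mod 463); multiply by 441: y ≡ -13671 (mod 463).
Smallest nonnegative: y = -13671 mod 463 = 219.

219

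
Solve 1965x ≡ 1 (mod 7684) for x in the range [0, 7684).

gcd(7684, 1965) = 1.
By Bézout, 1965×(-3711) + 7684×(949) = 1.
So 1965×-3711 ≡ 1 (mod 7684), and -3711 mod 7684 = 3973.

3973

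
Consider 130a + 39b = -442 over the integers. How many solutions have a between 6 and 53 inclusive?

16

gcd(130, 39):
  130 = 3*39 + 13
  39 = 3*13
so gcd(130, 39) = 13.
Back-substitute for Bézout coefficients:
  13 = 130 - 3*39
  ... = 130*(1) + 39*(-3)
Scale by -34: particular solution (-34, 102); reduce a mod 3: (2, -18).
General solution: a = 2 + 3t, b = -18 - 10t for integer t.
6 ≤ 2 + 3t ≤ 53 gives t ∈ [2, 17], which is 16 values.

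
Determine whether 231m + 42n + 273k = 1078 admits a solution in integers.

gcd(231, 42):
  231 = 5*42 + 21
  42 = 2*21
so gcd(231, 42) = 21.
gcd(21, 273) = 21.
21 does not divide 1078 (remainder 7), so no integer solutions.

no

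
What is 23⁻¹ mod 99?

56

gcd(99, 23) = 1  (99 = 4×23 + 7, 23 = 3×7 + 2, 7 = 3×2 + 1, 2 = 2×1).
Back-substituting, 23×(-43) + 99×(10) = 1.
So 23×-43 ≡ 1 (mod 99), and -43 mod 99 = 56.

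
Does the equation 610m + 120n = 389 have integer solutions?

gcd(610, 120) = 10  (610 = 5*120 + 10, 120 = 12*10).
10 does not divide 389 (remainder 9), so no integer solutions.

no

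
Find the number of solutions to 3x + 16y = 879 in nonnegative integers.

19

gcd(16, 3):
  16 = 5*3 + 1
  3 = 3*1
so gcd(16, 3) = 1.
Back-substitute for Bézout coefficients:
  1 = 16 - 5*3
  ... = 3*(-5) + 16*(1)
Scale by 879: one solution is (-4395, 879). Reduce x mod 16: (5, 54).
General: x = 5 + 16t, y = 54 - 3t.
x ≥ 0 ⇒ t ≥ 0; y ≥ 0 ⇒ t ≤ 18. So t ∈ [0, 18]: 19 solutions.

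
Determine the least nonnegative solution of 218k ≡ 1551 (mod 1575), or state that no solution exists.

gcd(1575, 218):
  1575 = 7·218 + 49
  218 = 4·49 + 22
  49 = 2·22 + 5
  22 = 4·5 + 2
  5 = 2·2 + 1
  2 = 2·1
so gcd(1575, 218) = 1.
1 divides 1551, so solutions exist.
Back-substitute for Bézout coefficients:
  1 = 5 - 2·2
  ... = 218·(-643) + 1575·(89)
So 218·(-643) ≡ 1 (mod 1575); multiply by 1551: k ≡ -997293 (mod 1575).
Smallest nonnegative: k = -997293 mod 1575 = 1257.

1257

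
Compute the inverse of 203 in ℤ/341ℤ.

42

gcd(341, 203) = 1.
By Bézout, 203·(42) + 341·(-25) = 1.
So 203·42 ≡ 1 (mod 341), and 42 mod 341 = 42.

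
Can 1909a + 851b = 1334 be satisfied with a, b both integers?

gcd(1909, 851):
  1909 = 2·851 + 207
  851 = 4·207 + 23
  207 = 9·23
so gcd(1909, 851) = 23.
23 divides 1334, so integer solutions exist.

yes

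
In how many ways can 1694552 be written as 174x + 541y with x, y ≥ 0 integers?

gcd(541, 174) = 1  (541 = 3×174 + 19, 174 = 9×19 + 3, 19 = 6×3 + 1, 3 = 3×1).
Back-substituting, 174×(-171) + 541×(55) = 1.
Scale by 1694552: one solution is (-289768392, 93200360). Reduce x mod 541: (405, 3002).
General: x = 405 + 541t, y = 3002 - 174t.
x ≥ 0 ⇒ t ≥ 0; y ≥ 0 ⇒ t ≤ 17. So t ∈ [0, 17]: 18 solutions.

18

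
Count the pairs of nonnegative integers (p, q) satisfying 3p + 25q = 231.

gcd(25, 3) = 1.
By Bézout, 3×(-8) + 25×(1) = 1.
One solution: (2, 9).
General: p = 2 + 25t, q = 9 - 3t.
p ≥ 0 ⇒ t ≥ 0; q ≥ 0 ⇒ t ≤ 3. So t ∈ [0, 3]: 4 solutions.

4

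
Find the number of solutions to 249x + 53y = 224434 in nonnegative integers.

gcd(249, 53) = 1  (249 = 4×53 + 37, 53 = 1×37 + 16, 37 = 2×16 + 5, 16 = 3×5 + 1, 5 = 5×1).
Back-substituting, 249×(-10) + 53×(47) = 1.
Scale by 224434: one solution is (-2244340, 10548398). Reduce x mod 53: (51, 3995).
General: x = 51 + 53t, y = 3995 - 249t.
x ≥ 0 ⇒ t ≥ 0; y ≥ 0 ⇒ t ≤ 16. So t ∈ [0, 16]: 17 solutions.

17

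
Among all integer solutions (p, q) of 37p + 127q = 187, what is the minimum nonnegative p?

gcd(127, 37) = 1  (127 = 3*37 + 16, 37 = 2*16 + 5, 16 = 3*5 + 1, 5 = 5*1).
1 divides 187, so solutions exist.
Back-substituting, 37*(-24) + 127*(7) = 1.
Scale by 187/1 = 187: (p₀, q₀) = (-4488, 1309).
General solution: p = -4488 + 127t, q = 1309 - 37t for integer t.
p ≥ 0: smallest is -4488 mod 127 = 84 (at t = 36), with q = -23.

84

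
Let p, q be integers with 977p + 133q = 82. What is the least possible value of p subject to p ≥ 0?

129

gcd(977, 133) = 1  (977 = 7×133 + 46, 133 = 2×46 + 41, 46 = 1×41 + 5, 41 = 8×5 + 1, 5 = 5×1).
1 divides 82, so solutions exist.
Back-substituting, 977×(-26) + 133×(191) = 1.
Scale by 82/1 = 82: (p₀, q₀) = (-2132, 15662).
General solution: p = -2132 + 133t, q = 15662 - 977t for integer t.
p ≥ 0: smallest is -2132 mod 133 = 129 (at t = 17), with q = -947.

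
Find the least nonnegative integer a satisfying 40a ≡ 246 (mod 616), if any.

gcd(616, 40):
  616 = 15*40 + 16
  40 = 2*16 + 8
  16 = 2*8
so gcd(616, 40) = 8.
8 does not divide 246, so the congruence has no solution.

no solution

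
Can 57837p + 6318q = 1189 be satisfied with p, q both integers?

no

gcd(57837, 6318) = 39.
39 does not divide 1189 (remainder 19), so no integer solutions.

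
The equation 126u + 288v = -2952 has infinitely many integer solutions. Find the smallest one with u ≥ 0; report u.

4

gcd(288, 126) = 18  (288 = 2·126 + 36, 126 = 3·36 + 18, 36 = 2·18).
18 divides -2952, so solutions exist.
Back-substituting, 126·(7) + 288·(-3) = 18.
Scale by -2952/18 = -164: (u₀, v₀) = (-1148, 492).
General solution: u = -1148 + 16t, v = 492 - 7t for integer t.
u ≥ 0: smallest is -1148 mod 16 = 4 (at t = 72), with v = -12.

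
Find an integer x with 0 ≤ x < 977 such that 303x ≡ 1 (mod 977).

gcd(977, 303) = 1.
By Bézout, 303·(158) + 977·(-49) = 1.
So 303·158 ≡ 1 (mod 977), and 158 mod 977 = 158.

158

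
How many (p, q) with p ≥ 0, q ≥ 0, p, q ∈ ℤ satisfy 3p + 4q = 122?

10

gcd(4, 3):
  4 = 1×3 + 1
  3 = 3×1
so gcd(4, 3) = 1.
Back-substitute for Bézout coefficients:
  1 = 4 - 1×3
  ... = 3×(-1) + 4×(1)
Scale by 122: one solution is (-122, 122). Reduce p mod 4: (2, 29).
General: p = 2 + 4t, q = 29 - 3t.
p ≥ 0 ⇒ t ≥ 0; q ≥ 0 ⇒ t ≤ 9. So t ∈ [0, 9]: 10 solutions.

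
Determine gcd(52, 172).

4

gcd(172, 52):
  172 = 3*52 + 16
  52 = 3*16 + 4
  16 = 4*4
so gcd(172, 52) = 4.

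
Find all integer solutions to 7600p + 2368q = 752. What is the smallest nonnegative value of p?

97

gcd(7600, 2368) = 16  (7600 = 3·2368 + 496, 2368 = 4·496 + 384, 496 = 1·384 + 112, 384 = 3·112 + 48, 112 = 2·48 + 16, 48 = 3·16).
16 divides 752, so solutions exist.
Back-substituting, 7600·(43) + 2368·(-138) = 16.
Scale by 752/16 = 47: (p₀, q₀) = (2021, -6486).
General solution: p = 2021 + 148t, q = -6486 - 475t for integer t.
p ≥ 0: smallest is 2021 mod 148 = 97 (at t = -13), with q = -311.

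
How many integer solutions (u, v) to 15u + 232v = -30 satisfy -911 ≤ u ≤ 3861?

gcd(232, 15):
  232 = 15×15 + 7
  15 = 2×7 + 1
  7 = 7×1
so gcd(232, 15) = 1.
Back-substitute for Bézout coefficients:
  1 = 15 - 2×7
  ... = 15×(31) + 232×(-2)
Scale by -30: particular solution (-930, 60); reduce u mod 232: (230, -15).
General solution: u = 230 + 232t, v = -15 - 15t for integer t.
-911 ≤ 230 + 232t ≤ 3861 gives t ∈ [-4, 15], which is 20 values.

20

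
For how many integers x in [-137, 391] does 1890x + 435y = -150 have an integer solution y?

18

gcd(1890, 435) = 15.
By Bézout, 1890*(3) + 435*(-13) = 15.
Particular solution: (28, -122).
General solution: x = 28 + 29t, y = -122 - 126t for integer t.
-137 ≤ 28 + 29t ≤ 391 gives t ∈ [-5, 12], which is 18 values.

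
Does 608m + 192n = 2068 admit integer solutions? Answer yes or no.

no

gcd(608, 192):
  608 = 3*192 + 32
  192 = 6*32
so gcd(608, 192) = 32.
32 does not divide 2068 (remainder 20), so no integer solutions.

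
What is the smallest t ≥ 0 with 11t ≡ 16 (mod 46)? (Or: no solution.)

14

gcd(46, 11) = 1  (46 = 4·11 + 2, 11 = 5·2 + 1, 2 = 2·1).
1 divides 16, so solutions exist.
Back-substituting, 11·(21) + 46·(-5) = 1.
So 11·(21) ≡ 1 (mod 46); multiply by 16: t ≡ 336 (mod 46).
Smallest nonnegative: t = 336 mod 46 = 14.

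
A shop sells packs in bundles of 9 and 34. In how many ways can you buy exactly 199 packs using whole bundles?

1

Need nonnegative integers with 9j + 34k = 199.
gcd(9, 34) = 1, and 9·(-15) + 34·(4) = 1.
So (j₀, k₀) = (-2985, 796); general j = -2985 + 34t, k = 796 - 9t.
j ≥ 0 ⇒ t ≥ 88; k ≥ 0 ⇒ t ≤ 88. That's 1 value of t.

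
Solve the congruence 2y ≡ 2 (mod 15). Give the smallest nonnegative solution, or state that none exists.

1

gcd(15, 2) = 1  (15 = 7×2 + 1, 2 = 2×1).
1 divides 2, so solutions exist.
Back-substituting, 2×(-7) + 15×(1) = 1.
So 2×(-7) ≡ 1 (mod 15); multiply by 2: y ≡ -14 (mod 15).
Smallest nonnegative: y = -14 mod 15 = 1.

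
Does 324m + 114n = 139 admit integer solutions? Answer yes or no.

gcd(324, 114) = 6  (324 = 2×114 + 96, 114 = 1×96 + 18, 96 = 5×18 + 6, 18 = 3×6).
6 does not divide 139 (remainder 1), so no integer solutions.

no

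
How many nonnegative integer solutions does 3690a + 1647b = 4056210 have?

6

gcd(3690, 1647) = 9  (3690 = 2·1647 + 396, 1647 = 4·396 + 63, 396 = 6·63 + 18, 63 = 3·18 + 9, 18 = 2·9).
Back-substituting, 3690·(-79) + 1647·(177) = 9.
Scale by 450690: one solution is (-35604510, 79772130). Reduce a mod 183: (153, 2120).
General: a = 153 + 183t, b = 2120 - 410t.
a ≥ 0 ⇒ t ≥ 0; b ≥ 0 ⇒ t ≤ 5. So t ∈ [0, 5]: 6 solutions.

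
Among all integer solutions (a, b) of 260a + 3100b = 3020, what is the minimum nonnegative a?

107

gcd(3100, 260):
  3100 = 11·260 + 240
  260 = 1·240 + 20
  240 = 12·20
so gcd(3100, 260) = 20.
20 divides 3020, so solutions exist.
Back-substitute for Bézout coefficients:
  20 = 260 - 1·240
  ... = 260·(12) + 3100·(-1)
Scale by 3020/20 = 151: (a₀, b₀) = (1812, -151).
General solution: a = 1812 + 155t, b = -151 - 13t for integer t.
a ≥ 0: smallest is 1812 mod 155 = 107 (at t = -11), with b = -8.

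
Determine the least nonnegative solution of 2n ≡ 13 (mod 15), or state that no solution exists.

gcd(15, 2) = 1.
1 divides 13, so solutions exist.
By Bézout, 2·(-7) + 15·(1) = 1.
So 2·(-7) ≡ 1 (mod 15); multiply by 13: n ≡ -91 (mod 15).
Smallest nonnegative: n = -91 mod 15 = 14.

14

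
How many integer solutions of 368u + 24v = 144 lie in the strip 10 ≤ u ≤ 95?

28

gcd(368, 24):
  368 = 15×24 + 8
  24 = 3×8
so gcd(368, 24) = 8.
Back-substitute for Bézout coefficients:
  8 = 368 - 15×24
  ... = 368×(1) + 24×(-15)
Scale by 18: particular solution (18, -270); reduce u mod 3: (0, 6).
General solution: u = 0 + 3t, v = 6 - 46t for integer t.
10 ≤ 0 + 3t ≤ 95 gives t ∈ [4, 31], which is 28 values.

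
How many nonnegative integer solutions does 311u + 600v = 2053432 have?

gcd(600, 311) = 1.
By Bézout, 311*(191) + 600*(-99) = 1.
One solution: (512, 3157).
General: u = 512 + 600t, v = 3157 - 311t.
u ≥ 0 ⇒ t ≥ 0; v ≥ 0 ⇒ t ≤ 10. So t ∈ [0, 10]: 11 solutions.

11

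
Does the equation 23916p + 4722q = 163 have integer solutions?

gcd(23916, 4722) = 6  (23916 = 5·4722 + 306, 4722 = 15·306 + 132, 306 = 2·132 + 42, 132 = 3·42 + 6, 42 = 7·6).
6 does not divide 163 (remainder 1), so no integer solutions.

no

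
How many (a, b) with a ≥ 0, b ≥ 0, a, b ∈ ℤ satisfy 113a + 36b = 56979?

14

gcd(113, 36):
  113 = 3×36 + 5
  36 = 7×5 + 1
  5 = 5×1
so gcd(113, 36) = 1.
Back-substitute for Bézout coefficients:
  1 = 36 - 7×5
  ... = 113×(-7) + 36×(22)
Scale by 56979: one solution is (-398853, 1253538). Reduce a mod 36: (27, 1498).
General: a = 27 + 36t, b = 1498 - 113t.
a ≥ 0 ⇒ t ≥ 0; b ≥ 0 ⇒ t ≤ 13. So t ∈ [0, 13]: 14 solutions.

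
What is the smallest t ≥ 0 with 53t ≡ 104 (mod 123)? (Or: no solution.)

gcd(123, 53) = 1.
1 divides 104, so solutions exist.
By Bézout, 53*(-58) + 123*(25) = 1.
So 53*(-58) ≡ 1 (mod 123); multiply by 104: t ≡ -6032 (mod 123).
Smallest nonnegative: t = -6032 mod 123 = 118.

118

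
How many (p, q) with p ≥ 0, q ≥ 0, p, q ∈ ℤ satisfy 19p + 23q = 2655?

6

gcd(23, 19) = 1.
By Bézout, 19*(-6) + 23*(5) = 1.
One solution: (9, 108).
General: p = 9 + 23t, q = 108 - 19t.
p ≥ 0 ⇒ t ≥ 0; q ≥ 0 ⇒ t ≤ 5. So t ∈ [0, 5]: 6 solutions.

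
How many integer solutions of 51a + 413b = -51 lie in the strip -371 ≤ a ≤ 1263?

4

gcd(413, 51) = 1.
By Bézout, 51*(81) + 413*(-10) = 1.
Particular solution: (412, -51).
General solution: a = 412 + 413t, b = -51 - 51t for integer t.
-371 ≤ 412 + 413t ≤ 1263 gives t ∈ [-1, 2], which is 4 values.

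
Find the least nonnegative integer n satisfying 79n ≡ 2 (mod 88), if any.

78

gcd(88, 79) = 1  (88 = 1*79 + 9, 79 = 8*9 + 7, 9 = 1*7 + 2, 7 = 3*2 + 1, 2 = 2*1).
1 divides 2, so solutions exist.
Back-substituting, 79*(39) + 88*(-35) = 1.
So 79*(39) ≡ 1 (mod 88); multiply by 2: n ≡ 78 (mod 88).
Smallest nonnegative: n = 78 mod 88 = 78.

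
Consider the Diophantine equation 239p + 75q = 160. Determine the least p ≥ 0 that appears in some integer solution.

65

gcd(239, 75):
  239 = 3*75 + 14
  75 = 5*14 + 5
  14 = 2*5 + 4
  5 = 1*4 + 1
  4 = 4*1
so gcd(239, 75) = 1.
1 divides 160, so solutions exist.
Back-substitute for Bézout coefficients:
  1 = 5 - 1*4
  ... = 239*(-16) + 75*(51)
Scale by 160/1 = 160: (p₀, q₀) = (-2560, 8160).
General solution: p = -2560 + 75t, q = 8160 - 239t for integer t.
p ≥ 0: smallest is -2560 mod 75 = 65 (at t = 35), with q = -205.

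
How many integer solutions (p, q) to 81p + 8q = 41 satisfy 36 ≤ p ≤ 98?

gcd(81, 8) = 1.
By Bézout, 81*(1) + 8*(-10) = 1.
Particular solution: (1, -5).
General solution: p = 1 + 8t, q = -5 - 81t for integer t.
36 ≤ 1 + 8t ≤ 98 gives t ∈ [5, 12], which is 8 values.

8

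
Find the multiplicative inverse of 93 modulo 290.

237

gcd(290, 93) = 1.
By Bézout, 93×(-53) + 290×(17) = 1.
So 93×-53 ≡ 1 (mod 290), and -53 mod 290 = 237.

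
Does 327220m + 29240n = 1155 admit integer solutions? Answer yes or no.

gcd(327220, 29240) = 20.
20 does not divide 1155 (remainder 15), so no integer solutions.

no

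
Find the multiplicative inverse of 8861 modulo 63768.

53549

gcd(63768, 8861):
  63768 = 7*8861 + 1741
  8861 = 5*1741 + 156
  1741 = 11*156 + 25
  156 = 6*25 + 6
  25 = 4*6 + 1
  6 = 6*1
so gcd(63768, 8861) = 1.
Back-substitute for Bézout coefficients:
  1 = 25 - 4*6
  ... = 8861*(-10219) + 63768*(1420)
So 8861*-10219 ≡ 1 (mod 63768), and -10219 mod 63768 = 53549.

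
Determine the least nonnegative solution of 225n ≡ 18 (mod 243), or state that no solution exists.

26

gcd(243, 225):
  243 = 1*225 + 18
  225 = 12*18 + 9
  18 = 2*9
so gcd(243, 225) = 9.
9 divides 18, so solutions exist.
Back-substitute for Bézout coefficients:
  9 = 225 - 12*18
  ... = 225*(13) + 243*(-12)
So 225*(13) ≡ 9 (mod 243); multiply by 2: n ≡ 26 (mod 27).
Smallest nonnegative: n = 26 mod 27 = 26.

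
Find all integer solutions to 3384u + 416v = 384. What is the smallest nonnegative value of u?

gcd(3384, 416):
  3384 = 8*416 + 56
  416 = 7*56 + 24
  56 = 2*24 + 8
  24 = 3*8
so gcd(3384, 416) = 8.
8 divides 384, so solutions exist.
Back-substitute for Bézout coefficients:
  8 = 56 - 2*24
  ... = 3384*(15) + 416*(-122)
Scale by 384/8 = 48: (u₀, v₀) = (720, -5856).
General solution: u = 720 + 52t, v = -5856 - 423t for integer t.
u ≥ 0: smallest is 720 mod 52 = 44 (at t = -13), with v = -357.

44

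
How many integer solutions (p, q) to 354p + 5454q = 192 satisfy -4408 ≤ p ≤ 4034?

gcd(5454, 354):
  5454 = 15×354 + 144
  354 = 2×144 + 66
  144 = 2×66 + 12
  66 = 5×12 + 6
  12 = 2×6
so gcd(5454, 354) = 6.
Back-substitute for Bézout coefficients:
  6 = 66 - 5×12
  ... = 354×(416) + 5454×(-27)
Scale by 32: particular solution (13312, -864); reduce p mod 909: (586, -38).
General solution: p = 586 + 909t, q = -38 - 59t for integer t.
-4408 ≤ 586 + 909t ≤ 4034 gives t ∈ [-5, 3], which is 9 values.

9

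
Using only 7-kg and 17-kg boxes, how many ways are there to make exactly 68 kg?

1

Need nonnegative integers with 7j + 17k = 68.
gcd(7, 17) = 1, and 7·(5) + 17·(-2) = 1.
So (j₀, k₀) = (340, -136); general j = 340 + 17t, k = -136 - 7t.
j ≥ 0 ⇒ t ≥ -20; k ≥ 0 ⇒ t ≤ -20. That's 1 value of t.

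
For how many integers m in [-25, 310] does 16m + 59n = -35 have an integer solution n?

5

gcd(59, 16):
  59 = 3×16 + 11
  16 = 1×11 + 5
  11 = 2×5 + 1
  5 = 5×1
so gcd(59, 16) = 1.
Back-substitute for Bézout coefficients:
  1 = 11 - 2×5
  ... = 16×(-11) + 59×(3)
Scale by -35: particular solution (385, -105); reduce m mod 59: (31, -9).
General solution: m = 31 + 59t, n = -9 - 16t for integer t.
-25 ≤ 31 + 59t ≤ 310 gives t ∈ [0, 4], which is 5 values.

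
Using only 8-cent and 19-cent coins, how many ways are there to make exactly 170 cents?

Need nonnegative integers with 8j + 19k = 170.
gcd(8, 19) = 1, and 8·(-7) + 19·(3) = 1.
So (j₀, k₀) = (-1190, 510); general j = -1190 + 19t, k = 510 - 8t.
j ≥ 0 ⇒ t ≥ 63; k ≥ 0 ⇒ t ≤ 63. That's 1 value of t.

1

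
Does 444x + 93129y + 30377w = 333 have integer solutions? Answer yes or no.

gcd(93129, 444):
  93129 = 209×444 + 333
  444 = 1×333 + 111
  333 = 3×111
so gcd(93129, 444) = 111.
gcd(111, 30377) = 37.
37 divides 333, so integer solutions exist.

yes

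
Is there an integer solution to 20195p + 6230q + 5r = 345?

gcd(20195, 6230) = 35  (20195 = 3×6230 + 1505, 6230 = 4×1505 + 210, 1505 = 7×210 + 35, 210 = 6×35).
gcd(35, 5) = 5.
5 divides 345, so integer solutions exist.

yes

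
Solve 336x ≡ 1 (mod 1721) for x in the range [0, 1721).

1511

gcd(1721, 336) = 1.
By Bézout, 336·(-210) + 1721·(41) = 1.
So 336·-210 ≡ 1 (mod 1721), and -210 mod 1721 = 1511.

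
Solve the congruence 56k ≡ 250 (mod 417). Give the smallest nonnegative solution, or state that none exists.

gcd(417, 56) = 1  (417 = 7*56 + 25, 56 = 2*25 + 6, 25 = 4*6 + 1, 6 = 6*1).
1 divides 250, so solutions exist.
Back-substituting, 56*(-67) + 417*(9) = 1.
So 56*(-67) ≡ 1 (mod 417); multiply by 250: k ≡ -16750 (mod 417).
Smallest nonnegative: k = -16750 mod 417 = 347.

347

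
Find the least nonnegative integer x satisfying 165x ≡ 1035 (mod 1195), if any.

gcd(1195, 165) = 5  (1195 = 7·165 + 40, 165 = 4·40 + 5, 40 = 8·5).
5 divides 1035, so solutions exist.
Back-substituting, 165·(29) + 1195·(-4) = 5.
So 165·(29) ≡ 5 (mod 1195); multiply by 207: x ≡ 6003 (mod 239).
Smallest nonnegative: x = 6003 mod 239 = 28.

28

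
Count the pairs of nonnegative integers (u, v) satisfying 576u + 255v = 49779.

1

gcd(576, 255) = 3.
By Bézout, 576*(-27) + 255*(61) = 3.
One solution: (24, 141).
General: u = 24 + 85t, v = 141 - 192t.
u ≥ 0 ⇒ t ≥ 0; v ≥ 0 ⇒ t ≤ 0. So t ∈ [0, 0]: 1 solution.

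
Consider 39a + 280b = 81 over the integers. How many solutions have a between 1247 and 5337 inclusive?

15

gcd(280, 39) = 1  (280 = 7*39 + 7, 39 = 5*7 + 4, 7 = 1*4 + 3, 4 = 1*3 + 1, 3 = 3*1).
Back-substituting, 39*(79) + 280*(-11) = 1.
Scale by 81: particular solution (6399, -891); reduce a mod 280: (239, -33).
General solution: a = 239 + 280t, b = -33 - 39t for integer t.
1247 ≤ 239 + 280t ≤ 5337 gives t ∈ [4, 18], which is 15 values.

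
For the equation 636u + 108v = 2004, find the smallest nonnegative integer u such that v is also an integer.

4

gcd(636, 108) = 12.
12 divides 2004, so solutions exist.
By Bézout, 636*(-1) + 108*(6) = 12.
Scale by 2004/12 = 167: (u₀, v₀) = (-167, 1002).
General solution: u = -167 + 9t, v = 1002 - 53t for integer t.
u ≥ 0: smallest is -167 mod 9 = 4 (at t = 19), with v = -5.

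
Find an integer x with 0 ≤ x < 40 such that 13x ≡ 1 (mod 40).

37

gcd(40, 13) = 1  (40 = 3·13 + 1, 13 = 13·1).
Back-substituting, 13·(-3) + 40·(1) = 1.
So 13·-3 ≡ 1 (mod 40), and -3 mod 40 = 37.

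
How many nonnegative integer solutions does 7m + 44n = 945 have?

4

gcd(44, 7):
  44 = 6·7 + 2
  7 = 3·2 + 1
  2 = 2·1
so gcd(44, 7) = 1.
Back-substitute for Bézout coefficients:
  1 = 7 - 3·2
  ... = 7·(19) + 44·(-3)
Scale by 945: one solution is (17955, -2835). Reduce m mod 44: (3, 21).
General: m = 3 + 44t, n = 21 - 7t.
m ≥ 0 ⇒ t ≥ 0; n ≥ 0 ⇒ t ≤ 3. So t ∈ [0, 3]: 4 solutions.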